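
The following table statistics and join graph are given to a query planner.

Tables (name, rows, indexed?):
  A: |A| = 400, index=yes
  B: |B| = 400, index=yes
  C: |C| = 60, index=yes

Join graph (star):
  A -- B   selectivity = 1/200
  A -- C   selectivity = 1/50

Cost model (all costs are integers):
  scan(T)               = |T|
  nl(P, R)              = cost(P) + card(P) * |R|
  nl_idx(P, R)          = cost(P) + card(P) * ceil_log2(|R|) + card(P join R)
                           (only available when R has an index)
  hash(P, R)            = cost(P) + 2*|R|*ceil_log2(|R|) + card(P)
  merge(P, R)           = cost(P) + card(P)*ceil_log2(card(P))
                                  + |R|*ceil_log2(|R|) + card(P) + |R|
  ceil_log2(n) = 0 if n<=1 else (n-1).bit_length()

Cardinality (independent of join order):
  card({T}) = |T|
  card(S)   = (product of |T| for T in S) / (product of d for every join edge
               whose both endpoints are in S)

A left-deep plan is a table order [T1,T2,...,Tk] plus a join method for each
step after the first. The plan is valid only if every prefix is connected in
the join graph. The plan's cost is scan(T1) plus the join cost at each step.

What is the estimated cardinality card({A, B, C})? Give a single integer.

960

Tables in S: A(400), B(400), C(60)
Edges inside S: A-B(d=200), A-C(d=50)
numerator = 400 * 400 * 60 = 9600000
denominator = 200 * 50 = 10000
card(S) = 9600000 / 10000 = 960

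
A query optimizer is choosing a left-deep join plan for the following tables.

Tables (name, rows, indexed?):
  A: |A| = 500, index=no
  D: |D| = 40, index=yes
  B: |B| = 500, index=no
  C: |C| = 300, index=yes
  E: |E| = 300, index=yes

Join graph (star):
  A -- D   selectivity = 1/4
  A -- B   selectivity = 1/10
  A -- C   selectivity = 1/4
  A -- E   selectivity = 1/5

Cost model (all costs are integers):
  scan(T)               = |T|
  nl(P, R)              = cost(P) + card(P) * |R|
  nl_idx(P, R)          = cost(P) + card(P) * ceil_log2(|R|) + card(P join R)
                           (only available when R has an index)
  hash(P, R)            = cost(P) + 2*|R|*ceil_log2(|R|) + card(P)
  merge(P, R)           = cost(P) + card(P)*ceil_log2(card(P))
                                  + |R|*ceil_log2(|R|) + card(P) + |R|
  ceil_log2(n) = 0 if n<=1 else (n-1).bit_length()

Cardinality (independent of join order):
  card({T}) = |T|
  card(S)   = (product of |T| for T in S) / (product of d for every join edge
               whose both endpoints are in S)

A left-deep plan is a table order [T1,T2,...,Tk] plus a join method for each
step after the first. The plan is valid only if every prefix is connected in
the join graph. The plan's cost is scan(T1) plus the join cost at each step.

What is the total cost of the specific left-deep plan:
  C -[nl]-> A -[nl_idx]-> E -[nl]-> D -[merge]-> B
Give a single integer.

step 1: scan C: cost=300, card=300
step 2: join A via nl
    card(P join A) = 300*500/(4) = 37500
    cost = 300 + 300*500 = 150300
step 3: join E via nl_idx
    card(P join E) = 37500*300/(5) = 2250000
    cost = 150300 + 37500*9 + 2250000 = 2737800
step 4: join D via nl
    card(P join D) = 2250000*40/(4) = 22500000
    cost = 2737800 + 2250000*40 = 92737800
step 5: join B via merge
    card(P join B) = 22500000*500/(10) = 1125000000
    cost = 92737800 + 22500000*25 + 500*9 + 22500000 + 500 = 677742800

677742800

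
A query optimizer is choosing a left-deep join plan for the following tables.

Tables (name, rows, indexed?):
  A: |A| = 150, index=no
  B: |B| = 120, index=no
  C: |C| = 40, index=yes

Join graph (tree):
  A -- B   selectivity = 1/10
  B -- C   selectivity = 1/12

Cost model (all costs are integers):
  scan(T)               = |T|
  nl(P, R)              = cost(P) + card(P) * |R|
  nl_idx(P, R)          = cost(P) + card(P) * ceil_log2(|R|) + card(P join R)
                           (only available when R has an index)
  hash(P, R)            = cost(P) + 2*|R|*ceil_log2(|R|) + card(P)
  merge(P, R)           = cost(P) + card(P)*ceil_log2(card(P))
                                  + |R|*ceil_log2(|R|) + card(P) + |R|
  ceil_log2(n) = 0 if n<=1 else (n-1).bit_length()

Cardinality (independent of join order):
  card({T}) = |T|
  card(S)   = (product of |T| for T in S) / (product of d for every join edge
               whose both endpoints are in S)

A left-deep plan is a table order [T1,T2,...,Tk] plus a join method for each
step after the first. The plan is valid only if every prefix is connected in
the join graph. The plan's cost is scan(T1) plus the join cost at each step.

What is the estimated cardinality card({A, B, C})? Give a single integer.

6000

Tables in S: A(150), B(120), C(40)
Edges inside S: A-B(d=10), B-C(d=12)
numerator = 150 * 120 * 40 = 720000
denominator = 10 * 12 = 120
card(S) = 720000 / 120 = 6000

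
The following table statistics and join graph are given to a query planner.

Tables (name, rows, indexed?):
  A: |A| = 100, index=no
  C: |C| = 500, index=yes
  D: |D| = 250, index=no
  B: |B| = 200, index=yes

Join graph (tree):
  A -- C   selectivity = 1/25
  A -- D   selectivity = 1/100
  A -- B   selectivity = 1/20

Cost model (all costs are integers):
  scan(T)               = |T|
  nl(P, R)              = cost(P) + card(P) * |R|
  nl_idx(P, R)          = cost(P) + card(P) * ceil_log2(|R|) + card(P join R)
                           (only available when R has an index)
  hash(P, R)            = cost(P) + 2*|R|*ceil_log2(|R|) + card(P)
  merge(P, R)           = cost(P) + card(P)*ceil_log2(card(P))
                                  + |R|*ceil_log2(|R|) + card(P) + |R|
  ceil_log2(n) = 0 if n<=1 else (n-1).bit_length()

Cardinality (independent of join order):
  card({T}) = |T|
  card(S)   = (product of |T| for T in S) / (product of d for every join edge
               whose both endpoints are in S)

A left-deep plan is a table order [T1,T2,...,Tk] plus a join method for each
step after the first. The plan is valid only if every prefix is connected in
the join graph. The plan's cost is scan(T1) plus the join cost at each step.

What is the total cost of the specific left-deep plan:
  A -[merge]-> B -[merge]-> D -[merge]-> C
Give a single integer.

53450

step 1: scan A: cost=100, card=100
step 2: join B via merge
    card(P join B) = 100*200/(20) = 1000
    cost = 100 + 100*7 + 200*8 + 100 + 200 = 2700
step 3: join D via merge
    card(P join D) = 1000*250/(100) = 2500
    cost = 2700 + 1000*10 + 250*8 + 1000 + 250 = 15950
step 4: join C via merge
    card(P join C) = 2500*500/(25) = 50000
    cost = 15950 + 2500*12 + 500*9 + 2500 + 500 = 53450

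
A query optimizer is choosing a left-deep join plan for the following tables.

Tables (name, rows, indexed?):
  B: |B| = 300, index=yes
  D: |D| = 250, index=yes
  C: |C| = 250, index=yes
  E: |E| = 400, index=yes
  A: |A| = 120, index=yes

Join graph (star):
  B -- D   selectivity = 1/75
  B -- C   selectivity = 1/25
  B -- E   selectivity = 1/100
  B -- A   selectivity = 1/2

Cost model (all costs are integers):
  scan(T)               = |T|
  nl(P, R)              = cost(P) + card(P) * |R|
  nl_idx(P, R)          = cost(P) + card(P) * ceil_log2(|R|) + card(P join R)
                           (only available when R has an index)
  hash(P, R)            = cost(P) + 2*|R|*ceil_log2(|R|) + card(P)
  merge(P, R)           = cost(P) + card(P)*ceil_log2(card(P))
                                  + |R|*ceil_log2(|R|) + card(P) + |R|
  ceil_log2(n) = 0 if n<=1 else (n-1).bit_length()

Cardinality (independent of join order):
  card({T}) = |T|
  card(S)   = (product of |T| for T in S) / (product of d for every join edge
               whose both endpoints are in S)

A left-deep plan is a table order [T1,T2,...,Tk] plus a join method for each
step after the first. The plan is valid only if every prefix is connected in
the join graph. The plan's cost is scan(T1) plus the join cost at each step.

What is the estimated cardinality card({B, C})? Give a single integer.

3000

Tables in S: B(300), C(250)
Edges inside S: B-C(d=25)
numerator = 300 * 250 = 75000
denominator = 25 = 25
card(S) = 75000 / 25 = 3000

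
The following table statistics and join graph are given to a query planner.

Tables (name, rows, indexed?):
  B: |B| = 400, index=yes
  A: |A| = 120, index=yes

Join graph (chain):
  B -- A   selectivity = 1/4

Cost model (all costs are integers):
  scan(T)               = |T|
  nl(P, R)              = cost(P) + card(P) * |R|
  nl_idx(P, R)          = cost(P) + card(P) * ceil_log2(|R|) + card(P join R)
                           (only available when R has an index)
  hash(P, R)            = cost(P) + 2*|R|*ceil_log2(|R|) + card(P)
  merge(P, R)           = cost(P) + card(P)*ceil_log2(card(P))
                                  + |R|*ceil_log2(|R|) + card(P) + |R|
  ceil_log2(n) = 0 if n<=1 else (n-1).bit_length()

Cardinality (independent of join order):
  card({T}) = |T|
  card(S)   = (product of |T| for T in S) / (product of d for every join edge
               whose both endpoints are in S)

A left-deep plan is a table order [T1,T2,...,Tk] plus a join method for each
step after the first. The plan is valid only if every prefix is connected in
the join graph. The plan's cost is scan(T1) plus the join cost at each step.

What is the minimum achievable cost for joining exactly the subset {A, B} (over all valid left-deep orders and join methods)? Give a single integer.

Selinger DP over subsets of {A,B}:
  {B}: scan cost=400, card=400
  {A}: scan cost=120, card=120
  {AB}: card=12000; try (A,hash)→2480, (B,merge)→5080, (A,merge)→5360, (B,hash)→7440, (B,nl_idx)→13200, (A,nl_idx)→15200 …(+2); best=2480 via (A,hash)

2480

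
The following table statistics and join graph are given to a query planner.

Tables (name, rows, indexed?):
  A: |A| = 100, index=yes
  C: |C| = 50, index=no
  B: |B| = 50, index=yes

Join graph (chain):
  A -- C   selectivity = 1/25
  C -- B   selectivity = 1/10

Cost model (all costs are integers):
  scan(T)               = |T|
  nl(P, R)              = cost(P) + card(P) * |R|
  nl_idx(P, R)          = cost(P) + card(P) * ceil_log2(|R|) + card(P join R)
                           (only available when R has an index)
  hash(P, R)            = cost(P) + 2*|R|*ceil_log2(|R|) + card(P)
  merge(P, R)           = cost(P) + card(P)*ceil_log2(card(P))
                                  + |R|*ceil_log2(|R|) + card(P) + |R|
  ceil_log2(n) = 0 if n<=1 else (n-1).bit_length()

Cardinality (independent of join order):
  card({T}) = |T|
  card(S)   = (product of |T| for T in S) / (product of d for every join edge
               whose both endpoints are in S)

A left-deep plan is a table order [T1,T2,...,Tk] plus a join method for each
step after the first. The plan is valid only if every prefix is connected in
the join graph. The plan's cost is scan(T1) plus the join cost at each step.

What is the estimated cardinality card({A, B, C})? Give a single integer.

Tables in S: A(100), B(50), C(50)
Edges inside S: A-C(d=25), C-B(d=10)
numerator = 100 * 50 * 50 = 250000
denominator = 25 * 10 = 250
card(S) = 250000 / 250 = 1000

1000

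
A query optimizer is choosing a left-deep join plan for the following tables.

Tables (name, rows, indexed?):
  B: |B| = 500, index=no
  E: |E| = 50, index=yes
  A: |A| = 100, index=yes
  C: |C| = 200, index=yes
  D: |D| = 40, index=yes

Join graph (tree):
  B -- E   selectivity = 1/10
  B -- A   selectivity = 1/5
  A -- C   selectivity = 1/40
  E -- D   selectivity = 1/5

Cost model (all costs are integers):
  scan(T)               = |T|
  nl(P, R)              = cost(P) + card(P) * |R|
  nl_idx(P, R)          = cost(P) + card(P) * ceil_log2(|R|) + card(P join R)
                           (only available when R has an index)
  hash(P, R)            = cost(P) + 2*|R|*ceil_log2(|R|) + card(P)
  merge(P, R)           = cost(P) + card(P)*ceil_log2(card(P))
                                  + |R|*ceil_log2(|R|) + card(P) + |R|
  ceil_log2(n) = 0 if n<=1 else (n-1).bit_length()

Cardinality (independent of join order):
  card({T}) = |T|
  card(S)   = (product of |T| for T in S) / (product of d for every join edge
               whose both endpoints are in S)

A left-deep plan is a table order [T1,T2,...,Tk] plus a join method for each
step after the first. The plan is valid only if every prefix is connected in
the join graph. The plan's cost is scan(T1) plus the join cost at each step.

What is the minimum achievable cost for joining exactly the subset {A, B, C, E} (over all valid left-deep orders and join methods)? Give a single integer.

58700

Selinger DP over subsets of {A,B,C,E}:
  {B}: scan cost=500, card=500
  {E}: scan cost=50, card=50
  {A}: scan cost=100, card=100
  {C}: scan cost=200, card=200
  {BE}: card=2500; try (E,hash)→1600, (B,merge)→5400, (E,merge)→5850, (E,nl_idx)→6000, (B,hash)→9100, (B,nl)→25050 …(+1); best=1600 via (E,hash)
  {AB}: card=10000; try (A,hash)→2400, (B,merge)→5900, (A,merge)→6300, (B,hash)→9200, (A,nl_idx)→14000, (B,nl)→50100 …(+1); best=2400 via (A,hash)
  {AC}: card=500; try (C,nl_idx)→1400, (A,hash)→1800, (A,nl_idx)→2100, (C,merge)→2700, (A,merge)→2800, (C,hash)→3400 …(+2); best=1400 via (C,nl_idx)
  {ABE}: card=50000; try (A,hash)→5500, (E,hash)→13000, (A,merge)→34900, (A,nl_idx)→69100, (E,nl_idx)→112400, (E,merge)→152750 …(+2); best=5500 via (A,hash)
  {ABC}: card=50000; try (B,hash)→10900, (B,merge)→11400, (C,hash)→15600, (C,nl_idx)→132400, (C,merge)→154200, (B,nl)→251400 …(+1); best=10900 via (B,hash)
  {ABCE}: card=250000; try (C,hash)→58700, (E,hash)→61500, (E,nl_idx)→560900, (C,nl_idx)→655500, (C,merge)→857300, (E,merge)→861250 …(+2); best=58700 via (C,hash)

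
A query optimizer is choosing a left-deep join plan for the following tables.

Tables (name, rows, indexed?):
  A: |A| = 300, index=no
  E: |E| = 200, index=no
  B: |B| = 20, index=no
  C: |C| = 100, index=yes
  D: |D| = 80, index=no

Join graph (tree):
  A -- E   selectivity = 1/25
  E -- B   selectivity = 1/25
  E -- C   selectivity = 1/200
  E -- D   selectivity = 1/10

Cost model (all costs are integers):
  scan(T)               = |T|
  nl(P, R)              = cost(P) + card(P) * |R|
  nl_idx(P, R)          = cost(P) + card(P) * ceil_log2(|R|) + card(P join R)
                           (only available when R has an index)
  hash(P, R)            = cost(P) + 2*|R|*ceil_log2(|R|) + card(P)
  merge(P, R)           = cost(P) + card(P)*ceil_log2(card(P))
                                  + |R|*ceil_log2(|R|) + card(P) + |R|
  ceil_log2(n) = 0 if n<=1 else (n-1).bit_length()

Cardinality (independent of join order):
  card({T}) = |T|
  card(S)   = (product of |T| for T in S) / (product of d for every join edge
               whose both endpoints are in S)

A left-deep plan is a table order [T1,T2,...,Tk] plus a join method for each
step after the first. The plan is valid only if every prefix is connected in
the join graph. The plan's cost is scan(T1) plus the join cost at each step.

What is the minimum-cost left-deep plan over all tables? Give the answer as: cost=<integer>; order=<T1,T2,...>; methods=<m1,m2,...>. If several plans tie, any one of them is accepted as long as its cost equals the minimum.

cost=7520; order=E,B,C,A,D; methods=hash,nl_idx,merge,hash

Selinger DP (subsets sized 1..n):
  {A}: scan cost=300, card=300
  {E}: scan cost=200, card=200
  {B}: scan cost=20, card=20
  {C}: scan cost=100, card=100
  {D}: scan cost=80, card=80
  {AE}: card=2400; try (E,hash)→3800, (A,merge)→5000, (E,merge)→5100, (A,hash)→5800, (A,nl)→60200, (E,nl)→60300; best=3800 via (E,hash)
  {BE}: card=160; try (B,hash)→600, (E,merge)→1940, (B,merge)→2120, (E,hash)→3240, (E,nl)→4020, (B,nl)→4200; best=600 via (B,hash)
  {CE}: card=100; try (C,nl_idx)→1700, (C,hash)→1800, (E,merge)→2700, (C,merge)→2800, (E,hash)→3400, (E,nl)→20100 …(+1); best=1700 via (C,nl_idx)
  {DE}: card=1600; try (D,hash)→1520, (E,merge)→2520, (D,merge)→2640, (E,hash)→3360, (E,nl)→16080, (D,nl)→16200; best=1520 via (D,hash)
  {ABE}: card=1920; try (A,merge)→5040, (A,hash)→6160, (B,hash)→6400, (B,merge)→35120, (A,nl)→48600, (B,nl)→51800; best=5040 via (A,merge)
  {ACE}: card=1200; try (A,merge)→5500, (A,hash)→7200, (C,hash)→7600, (C,nl_idx)→21800, (A,nl)→31700, (C,merge)→35800 …(+1); best=5500 via (A,merge)
  {ADE}: card=19200; try (D,hash)→7320, (A,hash)→8520, (A,merge)→23720, (D,merge)→35640, (D,nl)→195800, (A,nl)→481520; best=7320 via (D,hash)
  {BCE}: card=80; try (C,nl_idx)→1800, (B,hash)→2000, (C,hash)→2160, (B,merge)→2620, (C,merge)→2840, (B,nl)→3700 …(+1); best=1800 via (C,nl_idx)
  {BDE}: card=1280; try (D,hash)→1880, (D,merge)→2680, (B,hash)→3320, (D,nl)→13400, (B,merge)→20840, (B,nl)→33520; best=1880 via (D,hash)
  {CDE}: card=800; try (D,hash)→2920, (D,merge)→3140, (C,hash)→4520, (D,nl)→9700, (C,nl_idx)→13520, (C,merge)→21520 …(+1); best=2920 via (D,hash)
  {ABCE}: card=960; try (A,merge)→5440, (B,hash)→6900, (A,hash)→7280, (C,hash)→8360, (C,nl_idx)→19440, (B,merge)→20020 …(+4); best=5440 via (A,merge)
  {ABDE}: card=15360; try (D,hash)→8080, (A,hash)→8560, (A,merge)→20240, (B,hash)→26720, (D,merge)→28720, (D,nl)→158640 …(+3); best=8080 via (D,hash)
  {ACDE}: card=9600; try (D,hash)→7820, (A,hash)→9120, (A,merge)→14720, (D,merge)→20540, (C,hash)→27920, (D,nl)→101500 …(+4); best=7820 via (D,hash)
  {BCDE}: card=640; try (D,hash)→3000, (D,merge)→3080, (B,hash)→3920, (C,hash)→4560, (D,nl)→8200, (C,nl_idx)→11480 …(+4); best=3000 via (D,hash)
  {ABCDE}: card=7680; try (D,hash)→7520, (A,hash)→9040, (A,merge)→13040, (D,merge)→16640, (B,hash)→17620, (C,hash)→24840 …(+7); best=7520 via (D,hash)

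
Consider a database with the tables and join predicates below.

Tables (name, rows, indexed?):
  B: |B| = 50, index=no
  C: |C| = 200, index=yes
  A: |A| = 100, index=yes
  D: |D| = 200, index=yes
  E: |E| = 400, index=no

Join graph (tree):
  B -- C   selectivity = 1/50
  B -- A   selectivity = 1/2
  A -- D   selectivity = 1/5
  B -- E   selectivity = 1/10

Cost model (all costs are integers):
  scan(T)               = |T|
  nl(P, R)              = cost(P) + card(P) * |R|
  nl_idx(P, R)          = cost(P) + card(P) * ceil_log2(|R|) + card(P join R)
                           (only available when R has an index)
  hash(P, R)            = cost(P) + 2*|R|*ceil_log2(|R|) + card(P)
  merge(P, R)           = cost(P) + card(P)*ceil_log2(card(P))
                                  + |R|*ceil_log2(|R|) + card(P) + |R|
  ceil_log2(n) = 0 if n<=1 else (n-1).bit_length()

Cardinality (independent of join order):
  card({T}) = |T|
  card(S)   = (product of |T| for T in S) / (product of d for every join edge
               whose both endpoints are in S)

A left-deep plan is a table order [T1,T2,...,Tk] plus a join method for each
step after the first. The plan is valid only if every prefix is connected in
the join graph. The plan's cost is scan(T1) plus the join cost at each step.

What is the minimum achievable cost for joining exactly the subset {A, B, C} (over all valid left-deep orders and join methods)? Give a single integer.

Selinger DP over subsets of {A,B,C}:
  {B}: scan cost=50, card=50
  {C}: scan cost=200, card=200
  {A}: scan cost=100, card=100
  {BC}: card=200; try (C,nl_idx)→650, (B,hash)→1000, (C,merge)→2200, (B,merge)→2350, (C,hash)→3300, (C,nl)→10050 …(+1); best=650 via (C,nl_idx)
  {AB}: card=2500; try (B,hash)→800, (A,merge)→1200, (B,merge)→1250, (A,hash)→1500, (A,nl_idx)→2900, (A,nl)→5050 …(+1); best=800 via (B,hash)
  {ABC}: card=10000; try (A,hash)→2250, (A,merge)→3250, (C,hash)→6500, (A,nl_idx)→12050, (A,nl)→20650, (C,nl_idx)→30800 …(+2); best=2250 via (A,hash)

2250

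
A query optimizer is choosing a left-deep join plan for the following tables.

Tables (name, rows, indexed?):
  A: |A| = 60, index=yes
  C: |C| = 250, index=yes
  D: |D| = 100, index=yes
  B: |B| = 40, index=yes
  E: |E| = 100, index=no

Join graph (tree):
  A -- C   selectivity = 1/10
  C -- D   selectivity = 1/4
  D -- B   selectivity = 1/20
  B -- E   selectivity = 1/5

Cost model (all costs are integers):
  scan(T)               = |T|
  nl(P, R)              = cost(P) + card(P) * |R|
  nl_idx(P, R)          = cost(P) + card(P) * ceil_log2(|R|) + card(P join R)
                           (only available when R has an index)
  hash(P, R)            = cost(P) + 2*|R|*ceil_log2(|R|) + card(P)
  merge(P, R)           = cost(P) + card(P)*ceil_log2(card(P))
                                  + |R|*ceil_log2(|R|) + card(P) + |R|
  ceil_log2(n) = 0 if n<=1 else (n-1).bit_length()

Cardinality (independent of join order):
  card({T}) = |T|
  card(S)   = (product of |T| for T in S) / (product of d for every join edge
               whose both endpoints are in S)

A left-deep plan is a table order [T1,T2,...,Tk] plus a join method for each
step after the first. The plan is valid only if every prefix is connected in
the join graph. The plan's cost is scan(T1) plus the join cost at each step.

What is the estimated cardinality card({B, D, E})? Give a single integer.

4000

Tables in S: B(40), D(100), E(100)
Edges inside S: D-B(d=20), B-E(d=5)
numerator = 40 * 100 * 100 = 400000
denominator = 20 * 5 = 100
card(S) = 400000 / 100 = 4000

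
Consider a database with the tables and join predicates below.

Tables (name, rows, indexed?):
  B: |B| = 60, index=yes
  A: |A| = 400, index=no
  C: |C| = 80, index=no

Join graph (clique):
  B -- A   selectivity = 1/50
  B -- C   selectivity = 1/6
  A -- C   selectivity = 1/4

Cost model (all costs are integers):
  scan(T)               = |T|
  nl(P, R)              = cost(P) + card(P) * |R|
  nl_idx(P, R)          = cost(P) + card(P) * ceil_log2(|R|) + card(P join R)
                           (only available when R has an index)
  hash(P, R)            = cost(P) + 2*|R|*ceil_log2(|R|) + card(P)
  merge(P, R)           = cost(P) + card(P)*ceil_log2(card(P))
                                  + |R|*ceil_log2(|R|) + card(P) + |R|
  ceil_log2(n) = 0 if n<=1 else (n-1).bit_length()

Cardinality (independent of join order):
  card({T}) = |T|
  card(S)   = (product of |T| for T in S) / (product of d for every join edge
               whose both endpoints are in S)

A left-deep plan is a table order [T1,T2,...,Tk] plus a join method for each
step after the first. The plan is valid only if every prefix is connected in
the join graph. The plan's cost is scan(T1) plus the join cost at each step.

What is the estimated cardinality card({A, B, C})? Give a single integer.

1600

Tables in S: A(400), B(60), C(80)
Edges inside S: B-A(d=50), B-C(d=6), A-C(d=4)
numerator = 400 * 60 * 80 = 1920000
denominator = 50 * 6 * 4 = 1200
card(S) = 1920000 / 1200 = 1600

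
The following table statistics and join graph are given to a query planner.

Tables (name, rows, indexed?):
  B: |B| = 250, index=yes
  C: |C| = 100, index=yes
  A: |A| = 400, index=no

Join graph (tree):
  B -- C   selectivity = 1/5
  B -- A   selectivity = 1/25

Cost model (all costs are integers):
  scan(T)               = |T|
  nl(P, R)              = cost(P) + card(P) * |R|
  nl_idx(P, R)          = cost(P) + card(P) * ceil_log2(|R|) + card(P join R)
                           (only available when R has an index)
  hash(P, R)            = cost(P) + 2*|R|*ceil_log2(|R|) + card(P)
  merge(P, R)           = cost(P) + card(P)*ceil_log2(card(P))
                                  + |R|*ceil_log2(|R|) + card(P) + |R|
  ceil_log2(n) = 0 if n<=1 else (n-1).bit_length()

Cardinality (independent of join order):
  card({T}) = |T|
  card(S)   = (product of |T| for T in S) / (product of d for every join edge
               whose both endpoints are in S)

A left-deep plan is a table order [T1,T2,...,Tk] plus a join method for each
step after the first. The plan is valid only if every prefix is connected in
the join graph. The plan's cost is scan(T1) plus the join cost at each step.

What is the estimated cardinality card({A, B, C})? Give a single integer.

Tables in S: A(400), B(250), C(100)
Edges inside S: B-C(d=5), B-A(d=25)
numerator = 400 * 250 * 100 = 10000000
denominator = 5 * 25 = 125
card(S) = 10000000 / 125 = 80000

80000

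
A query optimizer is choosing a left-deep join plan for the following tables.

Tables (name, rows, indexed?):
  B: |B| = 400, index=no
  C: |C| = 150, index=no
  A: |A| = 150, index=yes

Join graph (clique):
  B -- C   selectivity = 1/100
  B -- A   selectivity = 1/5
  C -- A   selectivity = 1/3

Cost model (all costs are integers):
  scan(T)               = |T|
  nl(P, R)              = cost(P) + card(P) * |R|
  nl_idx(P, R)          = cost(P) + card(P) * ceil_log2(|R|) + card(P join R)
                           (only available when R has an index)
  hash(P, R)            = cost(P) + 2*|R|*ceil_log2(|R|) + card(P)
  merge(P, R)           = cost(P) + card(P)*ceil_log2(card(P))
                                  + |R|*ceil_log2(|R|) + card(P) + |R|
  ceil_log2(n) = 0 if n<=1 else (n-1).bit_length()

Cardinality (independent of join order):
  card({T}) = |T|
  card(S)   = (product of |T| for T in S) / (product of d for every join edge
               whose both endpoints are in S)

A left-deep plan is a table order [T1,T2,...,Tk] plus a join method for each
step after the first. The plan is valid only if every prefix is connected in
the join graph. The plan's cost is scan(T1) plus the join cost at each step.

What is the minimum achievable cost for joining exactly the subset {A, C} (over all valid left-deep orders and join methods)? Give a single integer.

Selinger DP over subsets of {A,C}:
  {C}: scan cost=150, card=150
  {A}: scan cost=150, card=150
  {AC}: card=7500; try (C,hash)→2700, (A,hash)→2700, (C,merge)→2850, (A,merge)→2850, (A,nl_idx)→8850, (C,nl)→22650 …(+1); best=2700 via (C,hash)

2700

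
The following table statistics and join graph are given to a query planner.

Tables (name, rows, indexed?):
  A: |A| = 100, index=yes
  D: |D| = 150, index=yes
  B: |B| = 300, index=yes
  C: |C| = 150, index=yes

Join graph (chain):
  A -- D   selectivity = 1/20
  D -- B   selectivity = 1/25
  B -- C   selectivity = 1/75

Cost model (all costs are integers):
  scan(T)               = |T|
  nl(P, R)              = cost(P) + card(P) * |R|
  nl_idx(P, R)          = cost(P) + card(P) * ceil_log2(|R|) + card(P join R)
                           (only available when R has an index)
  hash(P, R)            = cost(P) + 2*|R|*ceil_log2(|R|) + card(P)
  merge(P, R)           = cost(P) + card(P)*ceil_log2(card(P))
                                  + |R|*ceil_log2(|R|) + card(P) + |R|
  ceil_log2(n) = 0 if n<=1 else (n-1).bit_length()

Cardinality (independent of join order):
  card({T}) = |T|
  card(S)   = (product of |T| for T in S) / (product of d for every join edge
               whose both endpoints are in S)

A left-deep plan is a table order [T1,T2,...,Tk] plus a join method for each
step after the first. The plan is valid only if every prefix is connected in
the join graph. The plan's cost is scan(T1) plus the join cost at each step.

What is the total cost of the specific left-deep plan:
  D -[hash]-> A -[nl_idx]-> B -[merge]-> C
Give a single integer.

153800

step 1: scan D: cost=150, card=150
step 2: join A via hash
    card(P join A) = 150*100/(20) = 750
    cost = 150 + 2*100*7 + 150 = 1700
step 3: join B via nl_idx
    card(P join B) = 750*300/(25) = 9000
    cost = 1700 + 750*9 + 9000 = 17450
step 4: join C via merge
    card(P join C) = 9000*150/(75) = 18000
    cost = 17450 + 9000*14 + 150*8 + 9000 + 150 = 153800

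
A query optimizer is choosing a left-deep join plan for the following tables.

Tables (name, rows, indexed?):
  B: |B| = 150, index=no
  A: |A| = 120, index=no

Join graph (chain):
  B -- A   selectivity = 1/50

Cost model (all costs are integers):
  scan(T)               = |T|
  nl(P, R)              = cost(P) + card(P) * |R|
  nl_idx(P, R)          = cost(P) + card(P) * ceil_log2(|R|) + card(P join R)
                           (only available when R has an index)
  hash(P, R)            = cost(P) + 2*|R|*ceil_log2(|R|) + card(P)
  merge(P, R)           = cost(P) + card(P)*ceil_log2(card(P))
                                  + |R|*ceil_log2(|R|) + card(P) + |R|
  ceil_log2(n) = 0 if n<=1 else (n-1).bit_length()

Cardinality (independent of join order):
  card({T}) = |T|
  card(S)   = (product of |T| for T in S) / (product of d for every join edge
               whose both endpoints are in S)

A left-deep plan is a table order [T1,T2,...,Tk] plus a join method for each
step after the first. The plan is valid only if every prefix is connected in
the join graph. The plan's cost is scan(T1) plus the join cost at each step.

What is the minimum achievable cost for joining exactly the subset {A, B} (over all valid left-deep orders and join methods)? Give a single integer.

Selinger DP over subsets of {A,B}:
  {B}: scan cost=150, card=150
  {A}: scan cost=120, card=120
  {AB}: card=360; try (A,hash)→1980, (B,merge)→2430, (A,merge)→2460, (B,hash)→2640, (B,nl)→18120, (A,nl)→18150; best=1980 via (A,hash)

1980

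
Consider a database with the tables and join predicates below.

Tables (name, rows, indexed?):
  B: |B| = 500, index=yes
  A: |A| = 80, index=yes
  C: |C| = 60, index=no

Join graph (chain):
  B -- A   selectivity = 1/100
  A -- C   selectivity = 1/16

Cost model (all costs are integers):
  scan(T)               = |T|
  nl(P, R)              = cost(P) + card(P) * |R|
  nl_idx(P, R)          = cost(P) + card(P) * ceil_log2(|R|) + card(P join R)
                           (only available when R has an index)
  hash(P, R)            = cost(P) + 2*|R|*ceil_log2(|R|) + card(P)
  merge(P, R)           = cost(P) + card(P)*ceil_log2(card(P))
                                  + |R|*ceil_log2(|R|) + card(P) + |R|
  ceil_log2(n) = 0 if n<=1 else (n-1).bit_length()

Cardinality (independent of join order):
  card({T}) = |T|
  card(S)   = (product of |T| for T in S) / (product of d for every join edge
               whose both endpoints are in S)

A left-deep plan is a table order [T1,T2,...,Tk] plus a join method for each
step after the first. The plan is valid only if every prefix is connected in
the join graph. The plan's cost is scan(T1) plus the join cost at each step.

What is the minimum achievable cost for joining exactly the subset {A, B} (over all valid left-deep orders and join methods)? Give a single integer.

Selinger DP over subsets of {A,B}:
  {B}: scan cost=500, card=500
  {A}: scan cost=80, card=80
  {AB}: card=400; try (B,nl_idx)→1200, (A,hash)→2120, (A,nl_idx)→4400, (B,merge)→5720, (A,merge)→6140, (B,hash)→9160 …(+2); best=1200 via (B,nl_idx)

1200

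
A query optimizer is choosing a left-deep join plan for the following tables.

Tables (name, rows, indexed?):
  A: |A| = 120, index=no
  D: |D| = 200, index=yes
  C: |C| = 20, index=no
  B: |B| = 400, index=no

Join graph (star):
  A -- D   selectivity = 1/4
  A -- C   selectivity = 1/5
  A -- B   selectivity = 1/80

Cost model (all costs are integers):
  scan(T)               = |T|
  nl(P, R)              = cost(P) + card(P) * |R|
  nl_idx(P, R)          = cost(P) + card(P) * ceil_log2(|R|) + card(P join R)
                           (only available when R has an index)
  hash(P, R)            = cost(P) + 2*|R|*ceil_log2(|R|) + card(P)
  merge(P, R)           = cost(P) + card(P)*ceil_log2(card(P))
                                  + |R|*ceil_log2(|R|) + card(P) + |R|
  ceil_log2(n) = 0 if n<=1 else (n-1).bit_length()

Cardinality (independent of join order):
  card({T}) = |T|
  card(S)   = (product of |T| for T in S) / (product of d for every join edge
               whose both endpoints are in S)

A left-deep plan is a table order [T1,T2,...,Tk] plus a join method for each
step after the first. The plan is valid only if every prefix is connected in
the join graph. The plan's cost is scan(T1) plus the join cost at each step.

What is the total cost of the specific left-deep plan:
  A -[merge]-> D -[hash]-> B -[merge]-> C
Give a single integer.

496200

step 1: scan A: cost=120, card=120
step 2: join D via merge
    card(P join D) = 120*200/(4) = 6000
    cost = 120 + 120*7 + 200*8 + 120 + 200 = 2880
step 3: join B via hash
    card(P join B) = 6000*400/(80) = 30000
    cost = 2880 + 2*400*9 + 6000 = 16080
step 4: join C via merge
    card(P join C) = 30000*20/(5) = 120000
    cost = 16080 + 30000*15 + 20*5 + 30000 + 20 = 496200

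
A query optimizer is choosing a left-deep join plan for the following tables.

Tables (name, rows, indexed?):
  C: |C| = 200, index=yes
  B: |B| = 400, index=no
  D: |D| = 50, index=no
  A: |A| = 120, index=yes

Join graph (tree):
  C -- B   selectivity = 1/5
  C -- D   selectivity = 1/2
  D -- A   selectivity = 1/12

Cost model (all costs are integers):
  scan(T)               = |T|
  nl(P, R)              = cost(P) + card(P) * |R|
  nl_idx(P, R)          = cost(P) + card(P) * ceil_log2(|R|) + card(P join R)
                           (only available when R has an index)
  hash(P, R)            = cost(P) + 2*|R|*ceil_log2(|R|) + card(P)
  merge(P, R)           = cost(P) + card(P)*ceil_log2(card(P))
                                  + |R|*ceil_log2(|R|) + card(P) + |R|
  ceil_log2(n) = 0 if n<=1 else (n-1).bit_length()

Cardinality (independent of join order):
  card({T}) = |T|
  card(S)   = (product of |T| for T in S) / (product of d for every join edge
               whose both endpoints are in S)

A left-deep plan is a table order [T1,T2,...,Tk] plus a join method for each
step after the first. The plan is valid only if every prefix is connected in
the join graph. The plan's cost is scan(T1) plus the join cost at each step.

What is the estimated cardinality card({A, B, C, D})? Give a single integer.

Tables in S: A(120), B(400), C(200), D(50)
Edges inside S: C-B(d=5), C-D(d=2), D-A(d=12)
numerator = 120 * 400 * 200 * 50 = 480000000
denominator = 5 * 2 * 12 = 120
card(S) = 480000000 / 120 = 4000000

4000000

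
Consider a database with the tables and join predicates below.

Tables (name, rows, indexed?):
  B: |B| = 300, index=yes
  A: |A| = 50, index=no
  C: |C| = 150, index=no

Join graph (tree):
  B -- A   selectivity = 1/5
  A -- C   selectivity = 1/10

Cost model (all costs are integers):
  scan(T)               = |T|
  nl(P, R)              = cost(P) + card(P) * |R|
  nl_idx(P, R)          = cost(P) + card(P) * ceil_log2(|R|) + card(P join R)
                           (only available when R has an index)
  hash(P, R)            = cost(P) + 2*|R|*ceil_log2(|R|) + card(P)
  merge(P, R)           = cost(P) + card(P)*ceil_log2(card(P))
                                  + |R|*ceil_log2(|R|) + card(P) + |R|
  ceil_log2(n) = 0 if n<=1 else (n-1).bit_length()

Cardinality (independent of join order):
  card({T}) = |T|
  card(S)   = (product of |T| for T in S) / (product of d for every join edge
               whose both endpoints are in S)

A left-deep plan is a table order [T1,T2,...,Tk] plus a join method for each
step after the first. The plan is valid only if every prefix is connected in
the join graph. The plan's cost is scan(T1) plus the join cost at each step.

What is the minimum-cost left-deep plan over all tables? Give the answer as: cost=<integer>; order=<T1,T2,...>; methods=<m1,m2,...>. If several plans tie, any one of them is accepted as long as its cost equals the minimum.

cost=6600; order=B,A,C; methods=hash,hash

Selinger DP (subsets sized 1..n):
  {B}: scan cost=300, card=300
  {A}: scan cost=50, card=50
  {C}: scan cost=150, card=150
  {AB}: card=3000; try (A,hash)→1200, (B,merge)→3400, (B,nl_idx)→3500, (A,merge)→3650, (B,hash)→5500, (B,nl)→15050 …(+1); best=1200 via (A,hash)
  {AC}: card=750; try (A,hash)→900, (C,merge)→1750, (A,merge)→1850, (C,hash)→2500, (C,nl)→7550, (A,nl)→7650; best=900 via (A,hash)
  {ABC}: card=45000; try (C,hash)→6600, (B,hash)→7050, (B,merge)→12150, (C,merge)→41550, (B,nl_idx)→52650, (B,nl)→225900 …(+1); best=6600 via (C,hash)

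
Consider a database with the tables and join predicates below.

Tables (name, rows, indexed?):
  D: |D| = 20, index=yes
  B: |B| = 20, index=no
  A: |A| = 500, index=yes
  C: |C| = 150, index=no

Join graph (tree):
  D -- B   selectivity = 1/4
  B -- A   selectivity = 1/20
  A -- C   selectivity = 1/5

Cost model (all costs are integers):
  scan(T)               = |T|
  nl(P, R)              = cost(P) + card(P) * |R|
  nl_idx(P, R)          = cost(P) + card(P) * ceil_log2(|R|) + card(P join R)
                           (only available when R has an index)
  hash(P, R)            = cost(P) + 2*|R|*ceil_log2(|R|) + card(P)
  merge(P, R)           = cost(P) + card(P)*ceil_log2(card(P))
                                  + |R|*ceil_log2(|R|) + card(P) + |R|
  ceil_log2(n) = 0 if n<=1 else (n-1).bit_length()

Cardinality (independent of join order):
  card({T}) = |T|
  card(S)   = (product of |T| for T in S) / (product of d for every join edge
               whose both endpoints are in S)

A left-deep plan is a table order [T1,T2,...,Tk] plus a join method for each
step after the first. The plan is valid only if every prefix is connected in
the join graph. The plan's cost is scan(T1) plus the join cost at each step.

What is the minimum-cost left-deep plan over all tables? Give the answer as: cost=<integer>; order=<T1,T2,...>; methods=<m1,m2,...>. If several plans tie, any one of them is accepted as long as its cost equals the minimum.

cost=6300; order=B,A,D,C; methods=nl_idx,hash,hash

Selinger DP (subsets sized 1..n):
  {D}: scan cost=20, card=20
  {B}: scan cost=20, card=20
  {A}: scan cost=500, card=500
  {C}: scan cost=150, card=150
  {BD}: card=100; try (D,nl_idx)→220, (D,hash)→240, (B,hash)→240, (D,merge)→260, (B,merge)→260, (D,nl)→420 …(+1); best=220 via (D,nl_idx)
  {AB}: card=500; try (A,nl_idx)→700, (B,hash)→1200, (A,merge)→5140, (B,merge)→5620, (A,hash)→9040, (A,nl)→10020 …(+1); best=700 via (A,nl_idx)
  {AC}: card=15000; try (C,hash)→3400, (A,merge)→6500, (C,merge)→6850, (A,hash)→9300, (A,nl_idx)→16500, (A,nl)→75150 …(+1); best=3400 via (C,hash)
  {ABD}: card=2500; try (D,hash)→1400, (A,nl_idx)→3620, (D,nl_idx)→5700, (D,merge)→5820, (A,merge)→6020, (A,hash)→9320 …(+2); best=1400 via (D,hash)
  {ABC}: card=15000; try (C,hash)→3600, (C,merge)→7050, (B,hash)→18600, (C,nl)→75700, (B,merge)→228520, (B,nl)→303400; best=3600 via (C,hash)
  {ABCD}: card=75000; try (C,hash)→6300, (D,hash)→18800, (C,merge)→35250, (D,nl_idx)→153600, (D,merge)→228720, (D,nl)→303600 …(+1); best=6300 via (C,hash)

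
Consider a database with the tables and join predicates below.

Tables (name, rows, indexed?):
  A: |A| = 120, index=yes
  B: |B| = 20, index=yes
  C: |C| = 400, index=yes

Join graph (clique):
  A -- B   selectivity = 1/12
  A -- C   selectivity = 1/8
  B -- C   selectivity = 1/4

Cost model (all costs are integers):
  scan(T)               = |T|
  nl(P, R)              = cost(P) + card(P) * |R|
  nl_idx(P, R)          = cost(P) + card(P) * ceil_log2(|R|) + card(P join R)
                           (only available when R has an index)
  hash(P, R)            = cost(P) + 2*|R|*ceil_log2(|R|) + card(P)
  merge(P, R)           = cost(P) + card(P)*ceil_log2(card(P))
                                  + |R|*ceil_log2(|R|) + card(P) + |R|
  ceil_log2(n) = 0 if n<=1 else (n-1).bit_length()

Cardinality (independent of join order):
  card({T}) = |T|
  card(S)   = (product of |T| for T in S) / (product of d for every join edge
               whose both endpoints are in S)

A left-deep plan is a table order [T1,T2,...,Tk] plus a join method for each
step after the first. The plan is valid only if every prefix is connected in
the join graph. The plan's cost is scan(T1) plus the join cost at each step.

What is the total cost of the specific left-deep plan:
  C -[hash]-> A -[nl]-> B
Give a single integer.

step 1: scan C: cost=400, card=400
step 2: join A via hash
    card(P join A) = 400*120/(8) = 6000
    cost = 400 + 2*120*7 + 400 = 2480
step 3: join B via nl
    card(P join B) = 6000*20/(12*4) = 2500
    cost = 2480 + 6000*20 = 122480

122480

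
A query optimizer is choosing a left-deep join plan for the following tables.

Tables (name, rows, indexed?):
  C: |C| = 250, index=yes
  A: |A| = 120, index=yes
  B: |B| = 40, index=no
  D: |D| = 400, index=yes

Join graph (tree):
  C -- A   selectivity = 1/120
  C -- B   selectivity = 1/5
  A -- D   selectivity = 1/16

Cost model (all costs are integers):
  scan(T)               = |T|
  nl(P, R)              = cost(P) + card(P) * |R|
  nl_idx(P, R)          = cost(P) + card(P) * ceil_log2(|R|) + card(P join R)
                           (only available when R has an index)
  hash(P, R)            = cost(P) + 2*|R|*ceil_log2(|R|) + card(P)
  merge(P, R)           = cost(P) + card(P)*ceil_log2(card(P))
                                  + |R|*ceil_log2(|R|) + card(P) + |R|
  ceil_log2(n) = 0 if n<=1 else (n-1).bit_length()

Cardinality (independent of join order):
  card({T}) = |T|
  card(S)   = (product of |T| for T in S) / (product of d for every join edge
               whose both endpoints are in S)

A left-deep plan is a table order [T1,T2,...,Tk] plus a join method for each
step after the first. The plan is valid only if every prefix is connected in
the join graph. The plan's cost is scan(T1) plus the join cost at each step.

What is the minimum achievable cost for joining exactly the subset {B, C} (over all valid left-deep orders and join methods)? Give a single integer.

Selinger DP over subsets of {B,C}:
  {C}: scan cost=250, card=250
  {B}: scan cost=40, card=40
  {BC}: card=2000; try (B,hash)→980, (C,nl_idx)→2360, (C,merge)→2570, (B,merge)→2780, (C,hash)→4080, (C,nl)→10040 …(+1); best=980 via (B,hash)

980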